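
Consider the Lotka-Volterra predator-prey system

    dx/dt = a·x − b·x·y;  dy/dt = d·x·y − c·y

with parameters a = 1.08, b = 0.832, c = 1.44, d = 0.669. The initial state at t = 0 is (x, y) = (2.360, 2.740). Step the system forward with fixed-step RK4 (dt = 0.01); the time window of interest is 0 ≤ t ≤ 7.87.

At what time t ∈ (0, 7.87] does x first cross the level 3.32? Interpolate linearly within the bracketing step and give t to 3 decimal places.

t=0.000: state=(2.360, 2.740)
step 1 (dt=0.01): k1=(-2.831, 0.380), k2=(-2.818, 0.355), k3=(-2.818, 0.355), k4=(-2.804, 0.329); state += dt/6·(k1+2k2+2k3+k4)
t=0.010: state=(2.332, 2.744)
t=0.020: state=(2.304, 2.747)
t=0.030: state=(2.276, 2.749)
continuing one RK4 step at a time; state shown every 50 steps (Δt=0.5):
t=0.500: state=(1.344, 2.422)
t=1.000: state=(0.975, 1.716)
t=1.500: state=(0.930, 1.141)
t=2.000: state=(1.079, 0.774)
t=2.500: state=(1.407, 0.568)
t=3.000: state=(1.949, 0.481)
t=3.500: state=(2.734, 0.509)
t=3.810: state=(3.314, 0.610)
next step: t=3.820: state=(3.333, 0.614) — x has crossed 3.32
linear interpolation between t=3.810 (3.31384) and t=3.820 (3.33281) → t≈3.813

t = 3.813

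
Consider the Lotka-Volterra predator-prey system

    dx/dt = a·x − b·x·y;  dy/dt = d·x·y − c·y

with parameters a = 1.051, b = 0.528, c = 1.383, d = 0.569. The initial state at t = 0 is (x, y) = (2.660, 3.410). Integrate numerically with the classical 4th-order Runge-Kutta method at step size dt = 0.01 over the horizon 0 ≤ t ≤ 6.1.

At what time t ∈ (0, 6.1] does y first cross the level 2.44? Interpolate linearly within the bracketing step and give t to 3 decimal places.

t = 1.077

t=0.000: state=(2.660, 3.410)
step 1 (dt=0.01): k1=(-1.994, 0.445), k2=(-1.989, 0.426), k3=(-1.989, 0.426), k4=(-1.985, 0.407); state += dt/6·(k1+2k2+2k3+k4)
t=0.010: state=(2.640, 3.414)
t=0.020: state=(2.620, 3.418)
t=0.030: state=(2.601, 3.422)
continuing one RK4 step at a time; state shown every 20 steps (Δt=0.2):
t=0.200: state=(2.285, 3.425)
t=0.400: state=(1.974, 3.307)
t=0.600: state=(1.736, 3.095)
t=0.800: state=(1.566, 2.831)
t=1.000: state=(1.455, 2.548)
t=1.070: state=(1.428, 2.450)
next step: t=1.080: state=(1.424, 2.436) — y has crossed 2.44
linear interpolation between t=1.070 (2.44961) and t=1.080 (2.43565) → t≈1.077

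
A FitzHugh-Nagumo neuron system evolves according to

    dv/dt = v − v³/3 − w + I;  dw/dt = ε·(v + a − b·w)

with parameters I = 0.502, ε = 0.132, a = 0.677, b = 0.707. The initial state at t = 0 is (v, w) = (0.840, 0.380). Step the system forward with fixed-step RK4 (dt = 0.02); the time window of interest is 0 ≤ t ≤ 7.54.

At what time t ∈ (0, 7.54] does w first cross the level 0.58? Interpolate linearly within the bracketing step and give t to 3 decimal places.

t = 0.993

t=0.000: state=(0.840, 0.380)
step 1 (dt=0.02): k1=(0.764, 0.165), k2=(0.765, 0.166), k3=(0.765, 0.166), k4=(0.765, 0.166); state += dt/6·(k1+2k2+2k3+k4)
t=0.020: state=(0.855, 0.383)
t=0.040: state=(0.871, 0.387)
t=0.060: state=(0.886, 0.390)
continuing one RK4 step at a time; state shown every 25 steps (Δt=0.5):
t=0.500: state=(1.206, 0.473)
t=0.980: state=(1.450, 0.577)
next step: t=1.000: state=(1.457, 0.582) — w has crossed 0.58
linear interpolation between t=0.980 (0.57701) and t=1.000 (0.58156) → t≈0.993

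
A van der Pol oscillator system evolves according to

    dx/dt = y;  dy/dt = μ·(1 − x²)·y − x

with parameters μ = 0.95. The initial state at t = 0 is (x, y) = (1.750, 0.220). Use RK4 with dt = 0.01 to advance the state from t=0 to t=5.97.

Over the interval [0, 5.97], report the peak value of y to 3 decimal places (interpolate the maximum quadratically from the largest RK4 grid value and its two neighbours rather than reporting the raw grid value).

max y = 2.626

t=0.000: state=(1.750, 0.220)
step 1 (dt=0.01): k1=(0.220, -2.181), k2=(0.209, -2.162), k3=(0.209, -2.162), k4=(0.198, -2.142); state += dt/6·(k1+2k2+2k3+k4)
t=0.010: state=(1.752, 0.198)
t=0.020: state=(1.754, 0.177)
t=0.030: state=(1.756, 0.156)
continuing one RK4 step at a time; state shown every 20 steps (Δt=0.2):
t=0.200: state=(1.755, -0.142)
t=0.400: state=(1.701, -0.386)
t=0.600: state=(1.606, -0.560)
t=0.800: state=(1.479, -0.703)
t=1.000: state=(1.325, -0.842)
t=1.200: state=(1.141, -0.998)
t=1.400: state=(0.923, -1.191)
t=1.600: state=(0.661, -1.441)
t=1.800: state=(0.341, -1.768)
t=2.000: state=(-0.051, -2.158)
t=2.200: state=(-0.519, -2.503)
t=2.400: state=(-1.031, -2.531)
t=2.600: state=(-1.494, -2.008)
t=2.800: state=(-1.811, -1.151)
t=3.000: state=(-1.962, -0.403)
t=3.200: state=(-1.991, 0.073)
t=3.400: state=(-1.946, 0.346)
t=3.600: state=(-1.860, 0.511)
t=3.800: state=(-1.745, 0.628)
t=4.000: state=(-1.610, 0.729)
t=4.200: state=(-1.453, 0.836)
t=4.400: state=(-1.274, 0.962)
t=4.600: state=(-1.066, 1.123)
t=4.800: state=(-0.821, 1.337)
t=5.000: state=(-0.526, 1.623)
t=5.200: state=(-0.166, 1.991)
t=5.400: state=(0.273, 2.391)
t=5.600: state=(0.780, 2.625)
t=5.800: state=(1.289, 2.372)
t=5.970: state=(1.642, 1.733)
largest grid value and its neighbours: y(5.610)=2.62605, y(5.620)=2.62607, y(5.630)=2.62474
parabola through these three points peaks at t≈5.615 with y≈2.62623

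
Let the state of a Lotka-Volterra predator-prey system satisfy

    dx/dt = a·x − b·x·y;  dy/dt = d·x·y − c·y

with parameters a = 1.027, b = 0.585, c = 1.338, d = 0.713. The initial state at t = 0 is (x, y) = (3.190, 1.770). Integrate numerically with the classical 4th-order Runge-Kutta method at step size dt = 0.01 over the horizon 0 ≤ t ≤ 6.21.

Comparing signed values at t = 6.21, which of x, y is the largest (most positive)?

largest component: y

t=0.000: state=(3.190, 1.770)
step 1 (dt=0.01): k1=(-0.027, 1.658), k2=(-0.042, 1.665), k3=(-0.042, 1.665), k4=(-0.058, 1.673); state += dt/6·(k1+2k2+2k3+k4)
t=0.010: state=(3.190, 1.787)
t=0.020: state=(3.189, 1.803)
t=0.030: state=(3.188, 1.820)
continuing one RK4 step at a time; state shown every 25 steps (Δt=0.25):
t=0.250: state=(3.082, 2.222)
t=0.500: state=(2.781, 2.689)
t=0.750: state=(2.359, 3.045)
t=1.000: state=(1.927, 3.191)
t=1.250: state=(1.567, 3.114)
t=1.500: state=(1.305, 2.875)
t=1.750: state=(1.134, 2.554)
t=2.000: state=(1.034, 2.215)
t=2.250: state=(0.990, 1.898)
t=2.500: state=(0.990, 1.619)
t=2.750: state=(1.028, 1.387)
t=3.000: state=(1.101, 1.199)
t=3.250: state=(1.207, 1.054)
t=3.500: state=(1.349, 0.947)
t=3.750: state=(1.527, 0.875)
t=4.000: state=(1.742, 0.838)
t=4.250: state=(1.994, 0.836)
t=4.500: state=(2.276, 0.875)
t=4.750: state=(2.573, 0.965)
t=5.000: state=(2.859, 1.121)
t=5.250: state=(3.085, 1.364)
t=5.500: state=(3.189, 1.712)
t=5.750: state=(3.110, 2.155)
t=6.000: state=(2.833, 2.626)
t=6.210: state=(2.492, 2.956)
compare at T: x=2.492, y=2.956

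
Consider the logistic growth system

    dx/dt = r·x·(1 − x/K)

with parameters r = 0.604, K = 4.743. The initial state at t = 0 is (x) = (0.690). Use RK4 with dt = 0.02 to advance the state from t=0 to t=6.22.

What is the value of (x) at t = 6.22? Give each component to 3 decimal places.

t=0.000: state=(0.690)
step 1 (dt=0.02): k1=(0.356), k2=(0.358), k3=(0.358), k4=(0.359); state += dt/6·(k1+2k2+2k3+k4)
t=0.020: state=(0.697)
t=0.040: state=(0.704)
t=0.060: state=(0.712)
continuing one RK4 step at a time; state shown every 25 steps (Δt=0.5):
t=0.500: state=(0.888)
t=1.000: state=(1.126)
t=1.500: state=(1.406)
t=2.000: state=(1.722)
t=2.500: state=(2.064)
t=3.000: state=(2.421)
t=3.500: state=(2.775)
t=4.000: state=(3.111)
t=4.500: state=(3.418)
t=5.000: state=(3.686)
t=5.500: state=(3.914)
t=6.000: state=(4.100)
t=6.220: state=(4.171)

(x) = (4.171)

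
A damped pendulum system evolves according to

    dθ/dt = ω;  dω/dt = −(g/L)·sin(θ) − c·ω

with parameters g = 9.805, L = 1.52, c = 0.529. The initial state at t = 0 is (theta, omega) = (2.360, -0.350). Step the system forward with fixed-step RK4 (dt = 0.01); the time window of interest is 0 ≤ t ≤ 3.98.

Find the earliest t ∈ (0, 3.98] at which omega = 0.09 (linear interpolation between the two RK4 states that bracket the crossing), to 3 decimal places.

t = 1.628

t=0.000: state=(2.360, -0.350)
step 1 (dt=0.01): k1=(-0.350, -4.359), k2=(-0.372, -4.355), k3=(-0.372, -4.356), k4=(-0.394, -4.353); state += dt/6·(k1+2k2+2k3+k4)
t=0.010: state=(2.356, -0.394)
t=0.020: state=(2.352, -0.437)
t=0.030: state=(2.348, -0.481)
continuing one RK4 step at a time; state shown every 20 steps (Δt=0.2):
t=0.200: state=(2.203, -1.231)
t=0.400: state=(1.862, -2.191)
t=0.600: state=(1.323, -3.180)
t=0.800: state=(0.611, -3.851)
t=1.000: state=(-0.162, -3.719)
t=1.200: state=(-0.820, -2.755)
t=1.400: state=(-1.240, -1.421)
t=1.600: state=(-1.389, -0.088)
t=1.620: state=(-1.390, 0.039)
next step: t=1.630: state=(-1.389, 0.102) — omega has crossed 0.09
linear interpolation between t=1.620 (0.03917) and t=1.630 (0.10225) → t≈1.628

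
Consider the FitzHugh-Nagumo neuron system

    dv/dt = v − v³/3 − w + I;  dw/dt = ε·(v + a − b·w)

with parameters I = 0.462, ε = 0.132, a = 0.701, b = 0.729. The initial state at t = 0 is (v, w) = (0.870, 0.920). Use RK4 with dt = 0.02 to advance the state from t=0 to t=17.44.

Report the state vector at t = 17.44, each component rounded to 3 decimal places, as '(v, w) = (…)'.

(v, w) = (-1.121, -0.281)

t=0.000: state=(0.870, 0.920)
step 1 (dt=0.02): k1=(0.192, 0.119), k2=(0.192, 0.119), k3=(0.192, 0.119), k4=(0.191, 0.119); state += dt/6·(k1+2k2+2k3+k4)
t=0.020: state=(0.874, 0.922)
t=0.040: state=(0.878, 0.925)
t=0.060: state=(0.881, 0.927)
continuing one RK4 step at a time; state shown every 50 steps (Δt=1):
t=1.000: state=(1.013, 1.044)
t=2.000: state=(1.035, 1.166)
t=3.000: state=(0.941, 1.273)
t=4.000: state=(0.730, 1.351)
t=5.000: state=(0.303, 1.383)
t=6.000: state=(-0.722, 1.326)
t=7.000: state=(-1.841, 1.118)
t=8.000: state=(-1.927, 0.862)
t=9.000: state=(-1.849, 0.633)
t=10.000: state=(-1.762, 0.436)
t=11.000: state=(-1.675, 0.268)
t=12.000: state=(-1.590, 0.126)
t=13.000: state=(-1.505, 0.008)
t=14.000: state=(-1.420, -0.088)
t=15.000: state=(-1.335, -0.165)
t=16.000: state=(-1.249, -0.224)
t=17.000: state=(-1.161, -0.267)
t=17.440: state=(-1.121, -0.281)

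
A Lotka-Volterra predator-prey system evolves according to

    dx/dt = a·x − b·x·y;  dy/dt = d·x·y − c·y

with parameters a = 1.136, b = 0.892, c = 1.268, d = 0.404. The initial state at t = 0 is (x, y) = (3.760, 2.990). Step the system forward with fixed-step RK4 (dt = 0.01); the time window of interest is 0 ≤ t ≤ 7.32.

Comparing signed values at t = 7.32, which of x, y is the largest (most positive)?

largest component: y

t=0.000: state=(3.760, 2.990)
step 1 (dt=0.01): k1=(-5.757, 0.751), k2=(-5.725, 0.717), k3=(-5.725, 0.717), k4=(-5.693, 0.683); state += dt/6·(k1+2k2+2k3+k4)
t=0.010: state=(3.703, 2.997)
t=0.020: state=(3.646, 3.004)
t=0.030: state=(3.590, 3.009)
continuing one RK4 step at a time; state shown every 25 steps (Δt=0.25):
t=0.250: state=(2.549, 2.983)
t=0.500: state=(1.791, 2.696)
t=0.750: state=(1.363, 2.297)
t=1.000: state=(1.135, 1.896)
t=1.250: state=(1.029, 1.539)
t=1.500: state=(1.004, 1.241)
t=1.750: state=(1.039, 1.002)
t=2.000: state=(1.129, 0.814)
t=2.250: state=(1.272, 0.669)
t=2.500: state=(1.474, 0.559)
t=2.750: state=(1.745, 0.479)
t=3.000: state=(2.097, 0.423)
t=3.250: state=(2.546, 0.389)
t=3.500: state=(3.107, 0.377)
t=3.750: state=(3.791, 0.388)
t=4.000: state=(4.599, 0.432)
t=4.250: state=(5.499, 0.523)
t=4.500: state=(6.389, 0.695)
t=4.750: state=(7.046, 1.001)
t=5.000: state=(7.109, 1.501)
t=5.250: state=(6.285, 2.166)
t=5.500: state=(4.795, 2.769)
t=5.750: state=(3.312, 3.029)
t=6.000: state=(2.255, 2.911)
t=6.250: state=(1.622, 2.571)
t=6.500: state=(1.271, 2.163)
t=6.750: state=(1.089, 1.773)
t=7.000: state=(1.013, 1.435)
t=7.250: state=(1.009, 1.157)
t=7.320: state=(1.019, 1.089)
compare at T: x=1.019, y=1.089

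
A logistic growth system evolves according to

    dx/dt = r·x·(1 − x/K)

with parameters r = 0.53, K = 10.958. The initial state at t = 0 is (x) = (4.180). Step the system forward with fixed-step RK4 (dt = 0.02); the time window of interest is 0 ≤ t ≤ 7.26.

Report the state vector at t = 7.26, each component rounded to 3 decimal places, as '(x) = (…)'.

(x) = (10.592)

t=0.000: state=(4.180)
step 1 (dt=0.02): k1=(1.370), k2=(1.372), k3=(1.372), k4=(1.374); state += dt/6·(k1+2k2+2k3+k4)
t=0.020: state=(4.207)
t=0.040: state=(4.235)
t=0.060: state=(4.263)
continuing one RK4 step at a time; state shown every 25 steps (Δt=0.5):
t=0.500: state=(4.883)
t=1.000: state=(5.607)
t=1.500: state=(6.326)
t=2.000: state=(7.016)
t=2.500: state=(7.658)
t=3.000: state=(8.235)
t=3.500: state=(8.741)
t=4.000: state=(9.173)
t=4.500: state=(9.534)
t=5.000: state=(9.832)
t=5.500: state=(10.073)
t=6.000: state=(10.266)
t=6.500: state=(10.419)
t=7.000: state=(10.540)
t=7.260: state=(10.592)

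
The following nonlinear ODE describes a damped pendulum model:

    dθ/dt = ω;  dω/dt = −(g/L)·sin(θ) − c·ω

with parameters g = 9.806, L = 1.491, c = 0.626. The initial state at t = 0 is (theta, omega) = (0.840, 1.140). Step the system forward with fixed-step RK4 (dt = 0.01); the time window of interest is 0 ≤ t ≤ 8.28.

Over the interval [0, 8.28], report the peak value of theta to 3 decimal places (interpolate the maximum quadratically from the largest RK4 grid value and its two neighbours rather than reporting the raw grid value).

max theta = 0.956

t=0.000: state=(0.840, 1.140)
step 1 (dt=0.01): k1=(1.140, -5.611), k2=(1.112, -5.618), k3=(1.112, -5.618), k4=(1.084, -5.624); state += dt/6·(k1+2k2+2k3+k4)
t=0.010: state=(0.851, 1.084)
t=0.020: state=(0.862, 1.028)
t=0.030: state=(0.872, 0.971)
continuing one RK4 step at a time; state shown every 50 steps (Δt=0.5):
t=0.500: state=(0.741, -1.363)
t=1.000: state=(-0.162, -1.754)
t=1.500: state=(-0.630, 0.021)
t=2.000: state=(-0.233, 1.298)
t=2.500: state=(0.335, 0.692)
t=3.000: state=(0.347, -0.581)
t=3.500: state=(-0.063, -0.818)
t=4.000: state=(-0.286, 0.005)
t=4.500: state=(-0.101, 0.601)
t=5.000: state=(0.158, 0.304)
t=5.500: state=(0.154, -0.285)
t=6.000: state=(-0.037, -0.367)
t=6.500: state=(-0.131, 0.023)
t=7.000: state=(-0.039, 0.280)
t=7.500: state=(0.076, 0.124)
t=8.000: state=(0.067, -0.142)
t=8.280: state=(0.018, -0.191)
largest grid value and its neighbours: theta(0.190)=0.95516, theta(0.200)=0.95567, theta(0.210)=0.95565
parabola through these three points peaks at t≈0.205 with theta≈0.95573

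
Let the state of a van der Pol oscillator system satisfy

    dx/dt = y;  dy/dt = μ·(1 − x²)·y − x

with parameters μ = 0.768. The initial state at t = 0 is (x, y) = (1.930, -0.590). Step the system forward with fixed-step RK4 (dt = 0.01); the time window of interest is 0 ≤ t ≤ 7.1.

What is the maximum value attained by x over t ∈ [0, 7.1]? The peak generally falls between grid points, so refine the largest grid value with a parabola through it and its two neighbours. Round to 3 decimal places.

max x = 2.006

t=0.000: state=(1.930, -0.590)
step 1 (dt=0.01): k1=(-0.590, -0.695), k2=(-0.593, -0.690), k3=(-0.593, -0.690), k4=(-0.597, -0.685); state += dt/6·(k1+2k2+2k3+k4)
t=0.010: state=(1.924, -0.597)
t=0.020: state=(1.918, -0.604)
t=0.030: state=(1.912, -0.610)
continuing one RK4 step at a time; state shown every 25 steps (Δt=0.25):
t=0.250: state=(1.763, -0.743)
t=0.500: state=(1.560, -0.884)
t=0.750: state=(1.319, -1.045)
t=1.000: state=(1.033, -1.255)
t=1.250: state=(0.686, -1.538)
t=1.500: state=(0.256, -1.909)
t=1.750: state=(-0.272, -2.306)
t=2.000: state=(-0.877, -2.460)
t=2.250: state=(-1.449, -2.000)
t=2.500: state=(-1.837, -1.075)
t=2.750: state=(-1.997, -0.261)
t=3.000: state=(-1.995, 0.234)
t=3.250: state=(-1.898, 0.515)
t=3.500: state=(-1.745, 0.699)
t=3.750: state=(-1.551, 0.855)
t=4.000: state=(-1.316, 1.024)
t=4.250: state=(-1.035, 1.235)
t=4.500: state=(-0.693, 1.516)
t=4.750: state=(-0.270, 1.884)
t=5.000: state=(0.252, 2.279)
t=5.250: state=(0.852, 2.449)
t=5.500: state=(1.425, 2.020)
t=5.750: state=(1.820, 1.110)
t=6.000: state=(1.989, 0.289)
t=6.250: state=(1.992, -0.218)
t=6.500: state=(1.898, -0.505)
t=6.750: state=(1.747, -0.693)
t=7.000: state=(1.554, -0.850)
t=7.100: state=(1.466, -0.914)
largest grid value and its neighbours: x(6.110)=2.00573, x(6.120)=2.00593, x(6.130)=2.00593
parabola through these three points peaks at t≈6.125 with x≈2.00595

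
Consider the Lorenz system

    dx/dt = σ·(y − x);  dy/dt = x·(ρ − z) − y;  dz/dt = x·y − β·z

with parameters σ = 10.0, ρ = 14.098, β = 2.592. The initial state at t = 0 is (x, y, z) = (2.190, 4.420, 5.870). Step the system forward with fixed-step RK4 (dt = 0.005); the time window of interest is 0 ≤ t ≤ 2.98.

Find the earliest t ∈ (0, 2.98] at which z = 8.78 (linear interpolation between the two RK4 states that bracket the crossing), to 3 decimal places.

t = 0.200

t=0.000: state=(2.190, 4.420, 5.870)
step 1 (dt=0.005): k1=(22.300, 13.599, -5.535), k2=(22.082, 14.055, -5.177), k3=(22.099, 14.047, -5.179), k4=(21.897, 14.498, -4.818); state += dt/6·(k1+2k2+2k3+k4)
t=0.005: state=(2.300, 4.490, 5.844)
t=0.010: state=(2.409, 4.565, 5.822)
t=0.015: state=(2.516, 4.644, 5.803)
continuing one RK4 step at a time; state shown every 20 steps (Δt=0.1):
t=0.100: state=(4.312, 6.556, 6.134)
t=0.200: state=(6.821, 9.508, 8.770)
next step: t=0.205: state=(6.955, 9.640, 8.985) — z has crossed 8.78
linear interpolation between t=0.200 (8.77045) and t=0.205 (8.98516) → t≈0.200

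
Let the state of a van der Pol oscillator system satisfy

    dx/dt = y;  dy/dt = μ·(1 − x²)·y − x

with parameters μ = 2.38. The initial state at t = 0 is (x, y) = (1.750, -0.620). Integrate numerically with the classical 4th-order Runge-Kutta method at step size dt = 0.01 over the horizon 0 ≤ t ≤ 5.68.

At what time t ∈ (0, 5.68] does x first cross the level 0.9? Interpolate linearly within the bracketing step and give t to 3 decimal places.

t = 1.458

t=0.000: state=(1.750, -0.620)
step 1 (dt=0.01): k1=(-0.620, 1.293), k2=(-0.614, 1.249), k3=(-0.614, 1.250), k4=(-0.607, 1.207); state += dt/6·(k1+2k2+2k3+k4)
t=0.010: state=(1.744, -0.608)
t=0.020: state=(1.738, -0.596)
t=0.030: state=(1.732, -0.585)
continuing one RK4 step at a time; state shown every 20 steps (Δt=0.2):
t=0.200: state=(1.643, -0.481)
t=0.400: state=(1.550, -0.458)
t=0.600: state=(1.457, -0.479)
t=0.800: state=(1.357, -0.527)
t=1.000: state=(1.245, -0.602)
t=1.200: state=(1.114, -0.716)
t=1.400: state=(0.954, -0.896)
t=1.450: state=(0.908, -0.957)
next step: t=1.460: state=(0.898, -0.971) — x has crossed 0.9
linear interpolation between t=1.450 (0.90778) and t=1.460 (0.89814) → t≈1.458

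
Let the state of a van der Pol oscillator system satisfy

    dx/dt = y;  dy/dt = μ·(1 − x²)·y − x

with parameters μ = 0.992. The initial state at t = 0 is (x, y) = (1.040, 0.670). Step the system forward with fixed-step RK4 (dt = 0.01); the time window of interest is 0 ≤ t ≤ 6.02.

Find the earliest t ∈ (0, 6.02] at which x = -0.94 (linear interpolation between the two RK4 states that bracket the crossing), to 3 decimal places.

t=0.000: state=(1.040, 0.670)
step 1 (dt=0.01): k1=(0.670, -1.094), k2=(0.665, -1.102), k3=(0.664, -1.102), k4=(0.659, -1.109); state += dt/6·(k1+2k2+2k3+k4)
t=0.010: state=(1.047, 0.659)
t=0.020: state=(1.053, 0.648)
t=0.030: state=(1.060, 0.637)
continuing one RK4 step at a time; state shown every 20 steps (Δt=0.2):
t=0.200: state=(1.150, 0.428)
t=0.400: state=(1.210, 0.168)
t=0.600: state=(1.219, -0.080)
t=0.800: state=(1.180, -0.303)
t=1.000: state=(1.098, -0.508)
t=1.200: state=(0.977, -0.707)
t=1.400: state=(0.815, -0.918)
t=1.600: state=(0.608, -1.162)
t=1.800: state=(0.347, -1.457)
t=2.000: state=(0.021, -1.804)
t=2.200: state=(-0.375, -2.145)
t=2.400: state=(-0.825, -2.304)
t=2.450: state=(-0.939, -2.285)
next step: t=2.460: state=(-0.962, -2.278) — x has crossed -0.94
linear interpolation between t=2.450 (-0.93946) and t=2.460 (-0.96227) → t≈2.450

t = 2.450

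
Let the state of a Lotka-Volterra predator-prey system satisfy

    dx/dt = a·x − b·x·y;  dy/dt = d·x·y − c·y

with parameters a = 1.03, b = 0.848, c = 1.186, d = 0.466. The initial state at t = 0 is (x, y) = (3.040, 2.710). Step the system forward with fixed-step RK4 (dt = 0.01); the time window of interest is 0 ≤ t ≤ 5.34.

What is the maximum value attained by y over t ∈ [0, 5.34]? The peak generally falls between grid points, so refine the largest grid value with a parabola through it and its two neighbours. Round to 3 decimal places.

t=0.000: state=(3.040, 2.710)
step 1 (dt=0.01): k1=(-3.855, 0.625), k2=(-3.839, 0.601), k3=(-3.838, 0.601), k4=(-3.822, 0.578); state += dt/6·(k1+2k2+2k3+k4)
t=0.010: state=(3.002, 2.716)
t=0.020: state=(2.964, 2.722)
t=0.030: state=(2.926, 2.727)
continuing one RK4 step at a time; state shown every 20 steps (Δt=0.2):
t=0.200: state=(2.346, 2.744)
t=0.400: state=(1.825, 2.626)
t=0.600: state=(1.462, 2.411)
t=0.800: state=(1.219, 2.154)
t=1.000: state=(1.063, 1.888)
t=1.200: state=(0.969, 1.637)
t=1.400: state=(0.920, 1.410)
t=1.600: state=(0.906, 1.211)
t=1.800: state=(0.920, 1.040)
t=2.000: state=(0.960, 0.895)
t=2.200: state=(1.024, 0.774)
t=2.400: state=(1.113, 0.674)
t=2.600: state=(1.229, 0.593)
t=2.800: state=(1.373, 0.528)
t=3.000: state=(1.549, 0.477)
t=3.200: state=(1.762, 0.439)
t=3.400: state=(2.014, 0.413)
t=3.600: state=(2.311, 0.398)
t=3.800: state=(2.655, 0.396)
t=4.000: state=(3.048, 0.407)
t=4.200: state=(3.488, 0.436)
t=4.400: state=(3.965, 0.486)
t=4.600: state=(4.458, 0.568)
t=4.800: state=(4.926, 0.694)
t=5.000: state=(5.301, 0.882)
t=5.200: state=(5.488, 1.153)
t=5.340: state=(5.451, 1.396)
largest grid value and its neighbours: y(0.130)=2.75211, y(0.140)=2.75222, y(0.150)=2.75190
parabola through these three points peaks at t≈0.138 with y≈2.75223

max y = 2.752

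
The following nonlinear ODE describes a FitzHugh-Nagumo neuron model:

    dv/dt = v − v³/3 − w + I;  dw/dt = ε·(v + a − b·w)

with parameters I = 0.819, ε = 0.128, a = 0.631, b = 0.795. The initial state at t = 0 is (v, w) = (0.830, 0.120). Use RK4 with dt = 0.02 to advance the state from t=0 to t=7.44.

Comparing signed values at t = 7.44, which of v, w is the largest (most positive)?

t=0.000: state=(0.830, 0.120)
step 1 (dt=0.02): k1=(1.338, 0.175), k2=(1.341, 0.176), k3=(1.341, 0.176), k4=(1.343, 0.178); state += dt/6·(k1+2k2+2k3+k4)
t=0.020: state=(0.857, 0.124)
t=0.040: state=(0.884, 0.127)
t=0.060: state=(0.911, 0.131)
continuing one RK4 step at a time; state shown every 25 steps (Δt=0.5):
t=0.500: state=(1.456, 0.226)
t=1.000: state=(1.788, 0.357)
t=1.500: state=(1.866, 0.494)
t=2.000: state=(1.851, 0.625)
t=2.500: state=(1.809, 0.747)
t=3.000: state=(1.761, 0.861)
t=3.500: state=(1.710, 0.966)
t=4.000: state=(1.658, 1.062)
t=4.500: state=(1.605, 1.151)
t=5.000: state=(1.552, 1.232)
t=5.500: state=(1.498, 1.305)
t=6.000: state=(1.443, 1.371)
t=6.500: state=(1.387, 1.431)
t=7.000: state=(1.329, 1.484)
t=7.440: state=(1.276, 1.526)
compare at T: v=1.276, w=1.526

largest component: w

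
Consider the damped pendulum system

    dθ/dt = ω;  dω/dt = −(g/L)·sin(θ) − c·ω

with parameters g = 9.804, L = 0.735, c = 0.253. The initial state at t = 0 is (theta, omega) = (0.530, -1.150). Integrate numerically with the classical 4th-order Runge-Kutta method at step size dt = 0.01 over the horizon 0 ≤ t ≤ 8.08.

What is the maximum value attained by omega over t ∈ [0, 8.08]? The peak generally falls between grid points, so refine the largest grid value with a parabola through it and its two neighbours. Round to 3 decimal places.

max omega = 1.902

t=0.000: state=(0.530, -1.150)
step 1 (dt=0.01): k1=(-1.150, -6.452), k2=(-1.182, -6.378), k3=(-1.182, -6.376), k4=(-1.214, -6.300); state += dt/6·(k1+2k2+2k3+k4)
t=0.010: state=(0.518, -1.214)
t=0.020: state=(0.506, -1.276)
t=0.030: state=(0.493, -1.337)
continuing one RK4 step at a time; state shown every 50 steps (Δt=0.5):
t=0.500: state=(-0.388, -1.461)
t=1.000: state=(-0.310, 1.616)
t=1.500: state=(0.467, 0.621)
t=2.000: state=(0.077, -1.696)
t=2.500: state=(-0.442, 0.165)
t=3.000: state=(0.124, 1.423)
t=3.500: state=(0.336, -0.762)
t=4.000: state=(-0.257, -0.913)
t=4.500: state=(-0.182, 1.081)
t=5.000: state=(0.307, 0.321)
t=5.500: state=(0.022, -1.100)
t=6.000: state=(-0.280, 0.213)
t=6.500: state=(0.109, 0.872)
t=7.000: state=(0.197, -0.586)
t=7.500: state=(-0.186, -0.498)
t=8.000: state=(-0.088, 0.747)
t=8.080: state=(-0.026, 0.792)
largest grid value and its neighbours: omega(1.140)=1.90000, omega(1.150)=1.90174, omega(1.160)=1.90094
parabola through these three points peaks at t≈1.152 with omega≈1.90178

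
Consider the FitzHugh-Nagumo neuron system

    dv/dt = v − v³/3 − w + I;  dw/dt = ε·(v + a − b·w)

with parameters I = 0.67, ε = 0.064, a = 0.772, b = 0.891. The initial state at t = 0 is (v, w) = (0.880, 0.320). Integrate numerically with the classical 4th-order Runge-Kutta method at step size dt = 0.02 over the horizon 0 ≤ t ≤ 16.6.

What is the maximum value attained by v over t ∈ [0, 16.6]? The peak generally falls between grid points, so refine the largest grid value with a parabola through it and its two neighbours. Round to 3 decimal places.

max v = 1.785

t=0.000: state=(0.880, 0.320)
step 1 (dt=0.02): k1=(1.003, 0.087), k2=(1.004, 0.088), k3=(1.004, 0.088), k4=(1.005, 0.089); state += dt/6·(k1+2k2+2k3+k4)
t=0.020: state=(0.900, 0.322)
t=0.040: state=(0.920, 0.324)
t=0.060: state=(0.940, 0.325)
continuing one RK4 step at a time; state shown every 50 steps (Δt=1):
t=1.000: state=(1.657, 0.433)
t=2.000: state=(1.785, 0.566)
t=3.000: state=(1.747, 0.693)
t=4.000: state=(1.690, 0.809)
t=5.000: state=(1.631, 0.916)
t=6.000: state=(1.570, 1.013)
t=7.000: state=(1.507, 1.100)
t=8.000: state=(1.442, 1.179)
t=9.000: state=(1.374, 1.249)
t=10.000: state=(1.302, 1.311)
t=11.000: state=(1.224, 1.365)
t=12.000: state=(1.136, 1.411)
t=13.000: state=(1.034, 1.448)
t=14.000: state=(0.905, 1.476)
t=15.000: state=(0.723, 1.494)
t=16.000: state=(0.410, 1.495)
t=16.600: state=(0.065, 1.484)
largest grid value and its neighbours: v(1.920)=1.78512, v(1.940)=1.78516, v(1.960)=1.78515
parabola through these three points peaks at t≈1.945 with v≈1.78516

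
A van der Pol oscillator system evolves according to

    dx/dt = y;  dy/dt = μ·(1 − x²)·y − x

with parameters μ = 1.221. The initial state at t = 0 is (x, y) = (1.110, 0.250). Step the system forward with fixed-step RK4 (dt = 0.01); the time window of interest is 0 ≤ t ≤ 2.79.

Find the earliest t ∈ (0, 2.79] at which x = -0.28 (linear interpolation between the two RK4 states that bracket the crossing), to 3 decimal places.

t = 1.766

t=0.000: state=(1.110, 0.250)
step 1 (dt=0.01): k1=(0.250, -1.181), k2=(0.244, -1.181), k3=(0.244, -1.181), k4=(0.238, -1.182); state += dt/6·(k1+2k2+2k3+k4)
t=0.010: state=(1.112, 0.238)
t=0.020: state=(1.115, 0.226)
t=0.030: state=(1.117, 0.215)
continuing one RK4 step at a time; state shown every 10 steps (Δt=0.1):
t=0.100: state=(1.129, 0.132)
t=0.200: state=(1.136, 0.016)
t=0.300: state=(1.132, -0.096)
t=0.400: state=(1.117, -0.204)
t=0.500: state=(1.092, -0.307)
t=0.600: state=(1.056, -0.408)
t=0.700: state=(1.010, -0.508)
t=0.800: state=(0.954, -0.608)
t=0.900: state=(0.888, -0.713)
t=1.000: state=(0.812, -0.824)
t=1.100: state=(0.723, -0.945)
t=1.200: state=(0.622, -1.080)
t=1.300: state=(0.507, -1.232)
t=1.400: state=(0.375, -1.406)
t=1.500: state=(0.225, -1.603)
t=1.600: state=(0.054, -1.821)
t=1.700: state=(-0.140, -2.052)
t=1.760: state=(-0.267, -2.189)
next step: t=1.770: state=(-0.289, -2.211) — x has crossed -0.28
linear interpolation between t=1.760 (-0.26711) and t=1.770 (-0.28911) → t≈1.766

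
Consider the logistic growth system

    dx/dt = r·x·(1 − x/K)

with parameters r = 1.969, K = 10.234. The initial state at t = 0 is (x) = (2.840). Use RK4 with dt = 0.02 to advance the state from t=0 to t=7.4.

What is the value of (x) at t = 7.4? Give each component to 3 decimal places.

(x) = (10.234)

t=0.000: state=(2.840)
step 1 (dt=0.02): k1=(4.040), k2=(4.075), k3=(4.076), k4=(4.110); state += dt/6·(k1+2k2+2k3+k4)
t=0.020: state=(2.922)
t=0.040: state=(3.004)
t=0.060: state=(3.089)
continuing one RK4 step at a time; state shown every 25 steps (Δt=0.5):
t=0.500: state=(5.188)
t=1.000: state=(7.506)
t=1.500: state=(9.010)
t=2.000: state=(9.740)
t=2.500: state=(10.044)
t=3.000: state=(10.162)
t=3.500: state=(10.207)
t=4.000: state=(10.224)
t=4.500: state=(10.230)
t=5.000: state=(10.233)
t=5.500: state=(10.233)
t=6.000: state=(10.234)
t=6.500: state=(10.234)
t=7.000: state=(10.234)
t=7.400: state=(10.234)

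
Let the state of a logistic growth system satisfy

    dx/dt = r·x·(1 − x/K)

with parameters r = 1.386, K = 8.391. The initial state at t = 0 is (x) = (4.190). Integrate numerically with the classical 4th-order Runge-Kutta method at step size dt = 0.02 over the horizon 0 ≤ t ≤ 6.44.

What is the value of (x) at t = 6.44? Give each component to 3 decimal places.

t=0.000: state=(4.190)
step 1 (dt=0.02): k1=(2.907), k2=(2.907), k3=(2.907), k4=(2.907); state += dt/6·(k1+2k2+2k3+k4)
t=0.020: state=(4.248)
t=0.040: state=(4.306)
t=0.060: state=(4.364)
continuing one RK4 step at a time; state shown every 25 steps (Δt=0.5):
t=0.500: state=(5.589)
t=1.000: state=(6.709)
t=1.500: state=(7.456)
t=2.000: state=(7.896)
t=2.500: state=(8.136)
t=3.000: state=(8.261)
t=3.500: state=(8.326)
t=4.000: state=(8.358)
t=4.500: state=(8.375)
t=5.000: state=(8.383)
t=5.500: state=(8.387)
t=6.000: state=(8.389)
t=6.440: state=(8.390)

(x) = (8.390)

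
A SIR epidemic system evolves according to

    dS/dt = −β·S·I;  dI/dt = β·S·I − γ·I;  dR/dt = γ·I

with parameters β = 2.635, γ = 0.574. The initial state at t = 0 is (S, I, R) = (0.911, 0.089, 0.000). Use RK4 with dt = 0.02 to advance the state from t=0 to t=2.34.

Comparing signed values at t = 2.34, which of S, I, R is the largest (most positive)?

t=0.000: state=(0.911, 0.089, 0.000)
step 1 (dt=0.02): k1=(-0.214, 0.163, 0.051), k2=(-0.217, 0.165, 0.052), k3=(-0.217, 0.165, 0.052), k4=(-0.221, 0.168, 0.053); state += dt/6·(k1+2k2+2k3+k4)
t=0.020: state=(0.907, 0.092, 0.001)
t=0.040: state=(0.902, 0.096, 0.002)
t=0.060: state=(0.898, 0.099, 0.003)
continuing one RK4 step at a time; state shown every 5 steps (Δt=0.1):
t=0.100: state=(0.888, 0.107, 0.006)
t=0.200: state=(0.861, 0.127, 0.012)
t=0.300: state=(0.830, 0.149, 0.020)
t=0.400: state=(0.796, 0.175, 0.029)
t=0.500: state=(0.757, 0.203, 0.040)
t=0.600: state=(0.715, 0.232, 0.053)
t=0.700: state=(0.670, 0.263, 0.067)
t=0.800: state=(0.622, 0.295, 0.083)
t=0.900: state=(0.574, 0.326, 0.101)
t=1.000: state=(0.524, 0.355, 0.120)
t=1.100: state=(0.476, 0.383, 0.142)
t=1.200: state=(0.429, 0.407, 0.164)
t=1.300: state=(0.384, 0.428, 0.188)
t=1.400: state=(0.342, 0.445, 0.213)
t=1.500: state=(0.304, 0.457, 0.239)
t=1.600: state=(0.269, 0.465, 0.266)
t=1.700: state=(0.238, 0.470, 0.293)
t=1.800: state=(0.210, 0.470, 0.320)
t=1.900: state=(0.186, 0.468, 0.346)
t=2.000: state=(0.164, 0.463, 0.373)
t=2.100: state=(0.146, 0.455, 0.400)
t=2.200: state=(0.129, 0.445, 0.425)
t=2.300: state=(0.115, 0.434, 0.451)
t=2.340: state=(0.110, 0.429, 0.461)
compare at T: S=0.110, I=0.429, R=0.461

largest component: R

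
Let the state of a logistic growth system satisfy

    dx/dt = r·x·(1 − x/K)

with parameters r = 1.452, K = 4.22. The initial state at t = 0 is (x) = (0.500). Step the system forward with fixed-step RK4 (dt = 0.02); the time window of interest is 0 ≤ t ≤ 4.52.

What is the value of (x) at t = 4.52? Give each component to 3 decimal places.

(x) = (4.176)

t=0.000: state=(0.500)
step 1 (dt=0.02): k1=(0.640), k2=(0.647), k3=(0.647), k4=(0.654); state += dt/6·(k1+2k2+2k3+k4)
t=0.020: state=(0.513)
t=0.040: state=(0.526)
t=0.060: state=(0.540)
continuing one RK4 step at a time; state shown every 10 steps (Δt=0.2):
t=0.200: state=(0.643)
t=0.400: state=(0.817)
t=0.600: state=(1.026)
t=0.800: state=(1.268)
t=1.000: state=(1.539)
t=1.200: state=(1.833)
t=1.400: state=(2.137)
t=1.600: state=(2.441)
t=1.800: state=(2.731)
t=2.000: state=(2.998)
t=2.200: state=(3.234)
t=2.400: state=(3.436)
t=2.600: state=(3.605)
t=2.800: state=(3.742)
t=3.000: state=(3.852)
t=3.200: state=(3.939)
t=3.400: state=(4.006)
t=3.600: state=(4.058)
t=3.800: state=(4.098)
t=4.000: state=(4.128)
t=4.200: state=(4.151)
t=4.400: state=(4.168)
t=4.520: state=(4.176)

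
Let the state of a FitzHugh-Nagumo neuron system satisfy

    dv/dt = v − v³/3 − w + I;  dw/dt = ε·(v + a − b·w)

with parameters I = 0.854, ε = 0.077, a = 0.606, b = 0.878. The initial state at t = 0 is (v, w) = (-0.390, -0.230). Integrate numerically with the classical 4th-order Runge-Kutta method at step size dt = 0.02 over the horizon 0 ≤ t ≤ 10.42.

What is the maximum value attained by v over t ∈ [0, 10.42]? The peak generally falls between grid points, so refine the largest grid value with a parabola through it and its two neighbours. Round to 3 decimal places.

max v = 2.019

t=0.000: state=(-0.390, -0.230)
step 1 (dt=0.02): k1=(0.714, 0.032), k2=(0.720, 0.033), k3=(0.720, 0.033), k4=(0.725, 0.033); state += dt/6·(k1+2k2+2k3+k4)
t=0.020: state=(-0.376, -0.229)
t=0.040: state=(-0.361, -0.229)
t=0.060: state=(-0.346, -0.228)
continuing one RK4 step at a time; state shown every 25 steps (Δt=0.5):
t=0.500: state=(0.058, -0.206)
t=1.000: state=(0.752, -0.162)
t=1.500: state=(1.533, -0.090)
t=2.000: state=(1.931, 0.003)
t=2.500: state=(2.016, 0.101)
t=3.000: state=(2.010, 0.197)
t=3.500: state=(1.985, 0.289)
t=4.000: state=(1.955, 0.377)
t=4.500: state=(1.925, 0.461)
t=5.000: state=(1.895, 0.541)
t=5.500: state=(1.865, 0.617)
t=6.000: state=(1.835, 0.690)
t=6.500: state=(1.805, 0.758)
t=7.000: state=(1.775, 0.824)
t=7.500: state=(1.745, 0.886)
t=8.000: state=(1.716, 0.945)
t=8.500: state=(1.686, 1.001)
t=9.000: state=(1.657, 1.054)
t=9.500: state=(1.627, 1.104)
t=10.000: state=(1.598, 1.151)
t=10.420: state=(1.573, 1.189)
largest grid value and its neighbours: v(2.620)=2.01872, v(2.640)=2.01879, v(2.660)=2.01879
parabola through these three points peaks at t≈2.649 with v≈2.01880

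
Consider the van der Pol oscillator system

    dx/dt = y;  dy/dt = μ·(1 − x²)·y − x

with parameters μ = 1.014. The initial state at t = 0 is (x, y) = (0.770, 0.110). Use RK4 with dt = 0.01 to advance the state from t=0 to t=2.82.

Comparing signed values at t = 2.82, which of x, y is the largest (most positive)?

t=0.000: state=(0.770, 0.110)
step 1 (dt=0.01): k1=(0.110, -0.725), k2=(0.106, -0.727), k3=(0.106, -0.727), k4=(0.103, -0.729); state += dt/6·(k1+2k2+2k3+k4)
t=0.010: state=(0.771, 0.103)
t=0.020: state=(0.772, 0.095)
t=0.030: state=(0.773, 0.088)
continuing one RK4 step at a time; state shown every 10 steps (Δt=0.1):
t=0.100: state=(0.777, 0.036)
t=0.200: state=(0.777, -0.042)
t=0.300: state=(0.769, -0.123)
t=0.400: state=(0.752, -0.206)
t=0.500: state=(0.727, -0.292)
t=0.600: state=(0.694, -0.380)
t=0.700: state=(0.651, -0.471)
t=0.800: state=(0.600, -0.565)
t=0.900: state=(0.538, -0.664)
t=1.000: state=(0.467, -0.769)
t=1.100: state=(0.384, -0.880)
t=1.200: state=(0.290, -0.998)
t=1.300: state=(0.184, -1.123)
t=1.400: state=(0.066, -1.254)
t=1.500: state=(-0.067, -1.388)
t=1.600: state=(-0.212, -1.518)
t=1.700: state=(-0.370, -1.636)
t=1.800: state=(-0.538, -1.725)
t=1.900: state=(-0.713, -1.771)
t=2.000: state=(-0.890, -1.754)
t=2.100: state=(-1.062, -1.664)
t=2.200: state=(-1.221, -1.501)
t=2.300: state=(-1.360, -1.278)
t=2.400: state=(-1.475, -1.018)
t=2.500: state=(-1.563, -0.749)
t=2.600: state=(-1.625, -0.492)
t=2.700: state=(-1.663, -0.263)
t=2.800: state=(-1.679, -0.066)
t=2.820: state=(-1.680, -0.031)
compare at T: x=-1.680, y=-0.031

largest component: y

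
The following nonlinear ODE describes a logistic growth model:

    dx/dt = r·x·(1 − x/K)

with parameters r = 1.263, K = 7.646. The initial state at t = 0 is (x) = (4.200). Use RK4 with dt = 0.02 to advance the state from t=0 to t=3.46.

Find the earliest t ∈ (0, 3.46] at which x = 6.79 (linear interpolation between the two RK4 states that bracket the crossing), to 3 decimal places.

t=0.000: state=(4.200)
step 1 (dt=0.02): k1=(2.391), k2=(2.388), k3=(2.388), k4=(2.384); state += dt/6·(k1+2k2+2k3+k4)
t=0.020: state=(4.248)
t=0.040: state=(4.295)
t=0.060: state=(4.343)
continuing one RK4 step at a time; state shown every 10 steps (Δt=0.2):
t=0.200: state=(4.670)
t=0.400: state=(5.114)
t=0.600: state=(5.522)
t=0.800: state=(5.887)
t=1.000: state=(6.206)
t=1.200: state=(6.478)
t=1.400: state=(6.707)
t=1.480: state=(6.787)
next step: t=1.500: state=(6.806) — x has crossed 6.79
linear interpolation between t=1.480 (6.78709) and t=1.500 (6.80616) → t≈1.483

t = 1.483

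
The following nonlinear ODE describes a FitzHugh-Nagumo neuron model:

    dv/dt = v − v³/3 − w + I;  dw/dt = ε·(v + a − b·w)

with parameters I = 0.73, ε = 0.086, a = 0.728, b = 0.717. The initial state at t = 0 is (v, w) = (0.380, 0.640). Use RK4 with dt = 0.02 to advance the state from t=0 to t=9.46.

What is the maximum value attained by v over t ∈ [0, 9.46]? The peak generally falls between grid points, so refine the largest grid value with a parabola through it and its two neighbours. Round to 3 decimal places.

max v = 1.594

t=0.000: state=(0.380, 0.640)
step 1 (dt=0.02): k1=(0.452, 0.056), k2=(0.455, 0.056), k3=(0.455, 0.056), k4=(0.458, 0.057); state += dt/6·(k1+2k2+2k3+k4)
t=0.020: state=(0.389, 0.641)
t=0.040: state=(0.398, 0.642)
t=0.060: state=(0.408, 0.643)
continuing one RK4 step at a time; state shown every 25 steps (Δt=0.5):
t=0.500: state=(0.647, 0.673)
t=1.000: state=(0.978, 0.718)
t=1.500: state=(1.289, 0.775)
t=2.000: state=(1.490, 0.842)
t=2.500: state=(1.577, 0.912)
t=3.000: state=(1.594, 0.983)
t=3.500: state=(1.577, 1.051)
t=4.000: state=(1.546, 1.116)
t=4.500: state=(1.507, 1.177)
t=5.000: state=(1.465, 1.235)
t=5.500: state=(1.419, 1.290)
t=6.000: state=(1.371, 1.341)
t=6.500: state=(1.320, 1.388)
t=7.000: state=(1.266, 1.431)
t=7.500: state=(1.208, 1.471)
t=8.000: state=(1.145, 1.507)
t=8.500: state=(1.075, 1.539)
t=9.000: state=(0.996, 1.567)
t=9.460: state=(0.911, 1.589)
largest grid value and its neighbours: v(2.920)=1.59390, v(2.940)=1.59393, v(2.960)=1.59390
parabola through these three points peaks at t≈2.939 with v≈1.59393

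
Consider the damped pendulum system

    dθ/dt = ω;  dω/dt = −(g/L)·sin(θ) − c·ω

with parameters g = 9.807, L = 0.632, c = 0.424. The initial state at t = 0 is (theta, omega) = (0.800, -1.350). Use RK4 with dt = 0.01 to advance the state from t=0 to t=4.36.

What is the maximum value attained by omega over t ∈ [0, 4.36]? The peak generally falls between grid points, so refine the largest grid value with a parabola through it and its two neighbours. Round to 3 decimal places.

max omega = 2.602

t=0.000: state=(0.800, -1.350)
step 1 (dt=0.01): k1=(-1.350, -10.559), k2=(-1.403, -10.463), k3=(-1.402, -10.461), k4=(-1.455, -10.362); state += dt/6·(k1+2k2+2k3+k4)
t=0.010: state=(0.786, -1.455)
t=0.020: state=(0.771, -1.557)
t=0.030: state=(0.755, -1.658)
continuing one RK4 step at a time; state shown every 20 steps (Δt=0.2):
t=0.200: state=(0.353, -2.905)
t=0.400: state=(-0.249, -2.804)
t=0.600: state=(-0.665, -1.193)
t=0.800: state=(-0.697, 0.857)
t=1.000: state=(-0.361, 2.339)
t=1.200: state=(0.146, 2.460)
t=1.400: state=(0.530, 1.214)
t=1.600: state=(0.597, -0.549)
t=1.800: state=(0.338, -1.896)
t=2.000: state=(-0.085, -2.117)
t=2.200: state=(-0.427, -1.141)
t=2.400: state=(-0.507, 0.358)
t=2.600: state=(-0.304, 1.551)
t=2.800: state=(0.050, 1.806)
t=3.000: state=(0.347, 1.029)
t=3.200: state=(0.428, -0.240)
t=3.400: state=(0.267, -1.279)
t=3.600: state=(-0.030, -1.533)
t=3.800: state=(-0.286, -0.906)
t=4.000: state=(-0.362, 0.167)
t=4.200: state=(-0.231, 1.062)
t=4.360: state=(-0.034, 1.315)
largest grid value and its neighbours: omega(1.110)=2.60124, omega(1.120)=2.60129, omega(1.130)=2.59732
parabola through these three points peaks at t≈1.115 with omega≈2.60177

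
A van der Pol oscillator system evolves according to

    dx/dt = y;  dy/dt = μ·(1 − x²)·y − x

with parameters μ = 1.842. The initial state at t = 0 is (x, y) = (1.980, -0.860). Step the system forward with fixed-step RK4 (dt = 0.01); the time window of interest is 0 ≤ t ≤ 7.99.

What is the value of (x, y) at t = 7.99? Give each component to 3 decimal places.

(x, y) = (1.657, -0.455)

t=0.000: state=(1.980, -0.860)
step 1 (dt=0.01): k1=(-0.860, 2.646), k2=(-0.847, 2.553), k3=(-0.847, 2.556), k4=(-0.834, 2.466); state += dt/6·(k1+2k2+2k3+k4)
t=0.010: state=(1.972, -0.834)
t=0.020: state=(1.963, -0.811)
t=0.030: state=(1.955, -0.788)
continuing one RK4 step at a time; state shown every 50 steps (Δt=0.5):
t=0.500: state=(1.688, -0.495)
t=1.000: state=(1.425, -0.583)
t=1.500: state=(1.078, -0.846)
t=2.000: state=(0.497, -1.632)
t=2.500: state=(-0.803, -3.602)
t=3.000: state=(-1.980, -0.550)
t=3.500: state=(-1.953, 0.308)
t=4.000: state=(-1.771, 0.409)
t=4.500: state=(-1.543, 0.507)
t=5.000: state=(-1.249, 0.691)
t=5.500: state=(-0.808, 1.154)
t=6.000: state=(0.076, 2.673)
t=6.500: state=(1.677, 2.283)
t=7.000: state=(2.009, -0.160)
t=7.500: state=(1.859, -0.373)
t=7.990: state=(1.657, -0.455)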